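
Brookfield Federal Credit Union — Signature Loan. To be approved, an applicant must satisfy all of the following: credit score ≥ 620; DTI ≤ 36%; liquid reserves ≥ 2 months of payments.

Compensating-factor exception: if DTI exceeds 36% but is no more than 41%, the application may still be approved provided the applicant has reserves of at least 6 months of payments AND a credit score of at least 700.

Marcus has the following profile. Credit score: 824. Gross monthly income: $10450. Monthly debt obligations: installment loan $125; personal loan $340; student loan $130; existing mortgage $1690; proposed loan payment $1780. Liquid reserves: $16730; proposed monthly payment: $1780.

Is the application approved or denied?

Approved

Credit score 824 ≥ 620 (meets base)
Total debts = (125 + 340 + 130 + 1,690 + 1,780) = 4,065. DTI: 4,065 ÷ 10,450 = 38.9%, over the 36% base limit.
Reserves = 16,730/1,780 = 9.4 months ≥ 2
38.9% falls in the override range (36%–41%), so the compensating-factor test applies.
Override check — reserves: 9.4 mo (ok); score: 824 (ok).
Both compensating conditions met → exception applies.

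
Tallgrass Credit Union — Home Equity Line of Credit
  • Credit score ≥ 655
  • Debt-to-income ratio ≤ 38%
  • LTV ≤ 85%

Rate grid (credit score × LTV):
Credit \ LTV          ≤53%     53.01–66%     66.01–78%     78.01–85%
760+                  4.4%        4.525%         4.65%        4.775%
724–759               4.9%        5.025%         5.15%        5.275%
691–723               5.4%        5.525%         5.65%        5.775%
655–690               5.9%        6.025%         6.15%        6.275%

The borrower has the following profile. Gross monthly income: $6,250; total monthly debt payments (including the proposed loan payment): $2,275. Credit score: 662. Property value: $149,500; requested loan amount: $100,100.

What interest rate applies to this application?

Credit score 662 ≥ 655; Debt-to-income = 2,275/6,250 = 36.4% — meets 38% limit
LTV: 100,100 ÷ 149,500 = 67%, within 85% cap
Row: 662 falls in 655–690. Column: 67% falls in 66.01–78%. Rate = 6.15%.

6.15%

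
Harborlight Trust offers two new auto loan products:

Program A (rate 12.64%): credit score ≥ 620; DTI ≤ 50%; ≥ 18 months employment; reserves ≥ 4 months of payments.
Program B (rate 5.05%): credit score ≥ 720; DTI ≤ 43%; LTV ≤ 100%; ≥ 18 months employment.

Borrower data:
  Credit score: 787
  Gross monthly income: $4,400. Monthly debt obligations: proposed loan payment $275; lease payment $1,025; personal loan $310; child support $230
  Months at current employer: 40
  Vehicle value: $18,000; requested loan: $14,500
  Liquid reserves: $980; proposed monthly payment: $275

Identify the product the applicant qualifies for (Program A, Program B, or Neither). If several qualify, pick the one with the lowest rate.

Program B

Total debts = (275 + 1,025 + 310 + 230) = 1,840; DTI = 1,840/4,400 = 41.8%.
LTV = 14,500/18,000 = 80.6%.
Reserves = 980/275 = 3.6 months.
Program A: score 787 ≥ 620; DTI 41.8% ≤ 50%; employment 40 ≥ 18 mo; reserves 3.6 < 4 mo → does not qualify.
Program B: score 787 ≥ 720; DTI 41.8% ≤ 43%; LTV 80.6% ≤ 100%; employment 40 ≥ 18 mo → qualifies.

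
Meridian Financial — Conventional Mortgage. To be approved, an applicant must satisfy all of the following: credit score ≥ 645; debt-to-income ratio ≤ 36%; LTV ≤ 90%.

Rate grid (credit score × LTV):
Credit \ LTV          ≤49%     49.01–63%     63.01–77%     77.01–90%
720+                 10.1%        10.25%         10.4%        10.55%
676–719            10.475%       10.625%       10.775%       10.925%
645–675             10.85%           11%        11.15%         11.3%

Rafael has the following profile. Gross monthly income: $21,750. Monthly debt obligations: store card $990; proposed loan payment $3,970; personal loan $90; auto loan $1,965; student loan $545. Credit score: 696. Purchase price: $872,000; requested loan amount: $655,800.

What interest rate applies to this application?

10.775%

Credit score 696 ≥ 645; Total monthly debts = (990 + 3,970 + 90 + 1,965 + 545) = 7,560. DTI: 7,560 ÷ 21,750 = 34.8%, within the 36% cap
LTV = 655,800/872,000 = 75.2% ≤ 90%
Row: 696 falls in 676–719. Column: 75.2% falls in 63.01–77%. Rate = 10.775%.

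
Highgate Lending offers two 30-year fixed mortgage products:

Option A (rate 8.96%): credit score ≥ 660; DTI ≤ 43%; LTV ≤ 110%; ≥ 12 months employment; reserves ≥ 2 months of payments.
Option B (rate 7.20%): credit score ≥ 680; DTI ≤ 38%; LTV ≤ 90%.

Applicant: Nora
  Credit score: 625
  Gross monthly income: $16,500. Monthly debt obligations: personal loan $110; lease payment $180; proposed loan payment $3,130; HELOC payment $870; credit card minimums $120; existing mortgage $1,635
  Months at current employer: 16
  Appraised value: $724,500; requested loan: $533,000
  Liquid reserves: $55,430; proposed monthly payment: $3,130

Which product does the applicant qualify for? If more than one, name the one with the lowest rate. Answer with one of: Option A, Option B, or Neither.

Total debts = (110 + 180 + 3,130 + 870 + 120 + 1,635) = 6,045; DTI = 6,045/16,500 = 36.6%.
LTV = 533,000/724,500 = 73.6%.
Reserves = 55,430/3,130 = 17.7 months.
Option A: score 625 < 660; DTI 36.6% ≤ 43%; LTV 73.6% ≤ 110%; employment 16 ≥ 12 mo; reserves 17.7 ≥ 2 mo → does not qualify.
Option B: score 625 < 680; DTI 36.6% ≤ 38%; LTV 73.6% ≤ 90% → does not qualify.

Neither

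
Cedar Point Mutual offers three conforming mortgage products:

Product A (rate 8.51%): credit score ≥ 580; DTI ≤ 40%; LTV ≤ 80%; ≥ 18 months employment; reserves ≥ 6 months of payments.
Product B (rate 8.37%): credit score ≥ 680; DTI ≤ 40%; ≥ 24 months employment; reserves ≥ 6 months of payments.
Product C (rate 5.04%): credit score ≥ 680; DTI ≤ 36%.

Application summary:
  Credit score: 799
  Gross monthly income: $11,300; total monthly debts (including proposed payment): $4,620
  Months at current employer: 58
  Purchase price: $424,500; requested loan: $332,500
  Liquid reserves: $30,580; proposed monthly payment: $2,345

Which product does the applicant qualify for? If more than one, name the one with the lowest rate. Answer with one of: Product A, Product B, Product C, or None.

DTI = 4,620/11,300 = 40.9%.
LTV = 332,500/424,500 = 78.3%.
Reserves = 30,580/2,345 = 13.0 months.
Product A: score 799 ≥ 580; DTI 40.9% > 40%; LTV 78.3% ≤ 80%; employment 58 ≥ 18 mo; reserves 13.0 ≥ 6 mo → does not qualify.
Product B: score 799 ≥ 680; DTI 40.9% > 40%; employment 58 ≥ 24 mo; reserves 13.0 ≥ 6 mo → does not qualify.
Product C: score 799 ≥ 680; DTI 40.9% > 36% → does not qualify.

None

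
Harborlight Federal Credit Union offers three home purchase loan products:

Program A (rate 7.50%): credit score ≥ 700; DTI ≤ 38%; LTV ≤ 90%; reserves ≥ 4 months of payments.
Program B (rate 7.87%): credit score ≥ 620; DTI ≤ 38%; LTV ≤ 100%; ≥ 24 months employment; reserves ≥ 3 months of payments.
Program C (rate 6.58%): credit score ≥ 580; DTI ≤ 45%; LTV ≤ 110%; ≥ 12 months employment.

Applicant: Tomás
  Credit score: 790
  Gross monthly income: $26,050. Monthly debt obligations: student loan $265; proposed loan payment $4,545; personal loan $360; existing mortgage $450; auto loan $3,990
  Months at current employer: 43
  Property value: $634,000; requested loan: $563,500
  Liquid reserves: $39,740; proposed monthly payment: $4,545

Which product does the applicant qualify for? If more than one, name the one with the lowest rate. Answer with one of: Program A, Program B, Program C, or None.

Program C

Total debts = (265 + 4,545 + 360 + 450 + 3,990) = 9,610; DTI = 9,610/26,050 = 36.9%.
LTV = 563,500/634,000 = 88.9%.
Reserves = 39,740/4,545 = 8.7 months.
Program A: score 790 ≥ 700; DTI 36.9% ≤ 38%; LTV 88.9% ≤ 90%; reserves 8.7 ≥ 4 mo → qualifies.
Program B: score 790 ≥ 620; DTI 36.9% ≤ 38%; LTV 88.9% ≤ 100%; employment 43 ≥ 24 mo; reserves 8.7 ≥ 3 mo → qualifies.
Program C: score 790 ≥ 580; DTI 36.9% ≤ 45%; LTV 88.9% ≤ 110%; employment 43 ≥ 12 mo → qualifies.
Qualifying: Program A, Program B, Program C. Lowest rate is 6.58% → Program C.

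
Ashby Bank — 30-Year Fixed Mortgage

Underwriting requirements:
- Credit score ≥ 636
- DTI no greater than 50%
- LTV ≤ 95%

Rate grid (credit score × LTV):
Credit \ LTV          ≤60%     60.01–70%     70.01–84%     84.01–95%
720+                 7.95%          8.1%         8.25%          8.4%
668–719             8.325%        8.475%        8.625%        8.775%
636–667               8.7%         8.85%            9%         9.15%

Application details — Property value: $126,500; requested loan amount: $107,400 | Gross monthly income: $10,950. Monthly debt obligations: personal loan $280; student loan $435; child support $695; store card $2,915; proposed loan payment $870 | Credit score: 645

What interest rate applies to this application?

9.15%

Credit score 645 ≥ 636; Total monthly debts = (280 + 435 + 695 + 2,915 + 870) = 5,195. Debt-to-income = 5,195/10,950 = 47.4% — meets 50% limit
LTV: 107,400 ÷ 126,500 = 84.9%, within 95% cap
Score 645 is in the 636–667 band; LTV 84.9% is in the 84.01–95% band → 9.15%.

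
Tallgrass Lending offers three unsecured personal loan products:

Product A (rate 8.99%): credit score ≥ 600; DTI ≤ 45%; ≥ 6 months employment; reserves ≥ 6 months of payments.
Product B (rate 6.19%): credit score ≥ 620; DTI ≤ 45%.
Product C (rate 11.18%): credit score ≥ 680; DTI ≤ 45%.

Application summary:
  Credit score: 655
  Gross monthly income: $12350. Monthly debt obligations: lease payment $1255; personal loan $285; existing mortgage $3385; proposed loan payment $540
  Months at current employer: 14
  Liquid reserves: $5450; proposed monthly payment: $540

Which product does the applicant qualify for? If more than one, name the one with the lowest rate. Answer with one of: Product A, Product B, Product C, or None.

Total debts = (1,255 + 285 + 3,385 + 540) = 5,465; DTI = 5,465/12,350 = 44.3%.
Reserves = 5,450/540 = 10.1 months.
Product A: score 655 ≥ 600; DTI 44.3% ≤ 45%; employment 14 ≥ 6 mo; reserves 10.1 ≥ 6 mo → qualifies.
Product B: score 655 ≥ 620; DTI 44.3% ≤ 45% → qualifies.
Product C: score 655 < 680; DTI 44.3% ≤ 45% → does not qualify.
Qualifying: Product A, Product B. Lowest rate is 6.19% → Product B.

Product B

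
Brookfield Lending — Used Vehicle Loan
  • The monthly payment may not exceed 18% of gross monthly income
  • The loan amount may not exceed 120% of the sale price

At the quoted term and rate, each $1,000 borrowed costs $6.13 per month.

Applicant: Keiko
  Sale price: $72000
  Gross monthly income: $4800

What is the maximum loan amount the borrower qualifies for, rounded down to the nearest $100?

$86,400

Payment cap: 18% × $4,800 = $864/month.
At $6.13 per $1,000, that supports 864/6.13 × 1,000 ≈ $140,946 → $140,900.
LTV cap: 120% × $72,000 = $86,400 → $86,400.
Binding constraint: loan-to-value.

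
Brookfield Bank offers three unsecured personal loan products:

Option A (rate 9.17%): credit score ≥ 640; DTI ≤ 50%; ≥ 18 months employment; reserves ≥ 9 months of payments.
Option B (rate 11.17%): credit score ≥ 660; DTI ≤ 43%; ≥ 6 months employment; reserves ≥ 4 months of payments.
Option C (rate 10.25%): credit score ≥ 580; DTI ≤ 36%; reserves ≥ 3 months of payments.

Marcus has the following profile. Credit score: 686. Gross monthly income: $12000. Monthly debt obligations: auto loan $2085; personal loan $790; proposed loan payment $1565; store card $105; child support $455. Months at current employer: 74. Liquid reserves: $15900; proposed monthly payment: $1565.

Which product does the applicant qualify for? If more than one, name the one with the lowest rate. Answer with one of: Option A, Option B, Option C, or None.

Total debts = (2,085 + 790 + 1,565 + 105 + 455) = 5,000; DTI = 5,000/12,000 = 41.7%.
Reserves = 15,900/1,565 = 10.2 months.
Option A: score 686 ≥ 640; DTI 41.7% ≤ 50%; employment 74 ≥ 18 mo; reserves 10.2 ≥ 9 mo → qualifies.
Option B: score 686 ≥ 660; DTI 41.7% ≤ 43%; employment 74 ≥ 6 mo; reserves 10.2 ≥ 4 mo → qualifies.
Option C: score 686 ≥ 580; DTI 41.7% > 36%; reserves 10.2 ≥ 3 mo → does not qualify.
Qualifying: Option A, Option B. Lowest rate is 9.17% → Option A.

Option A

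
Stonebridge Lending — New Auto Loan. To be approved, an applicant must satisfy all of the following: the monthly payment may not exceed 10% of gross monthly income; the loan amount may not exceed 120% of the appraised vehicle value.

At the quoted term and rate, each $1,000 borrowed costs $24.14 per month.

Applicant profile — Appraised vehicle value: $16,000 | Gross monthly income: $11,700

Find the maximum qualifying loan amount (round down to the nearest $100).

Payment cap: 10% × $11,700 = $1,170/month.
At $24.14 per $1,000, that supports 1,170/24.14 × 1,000 ≈ $48,467 → $48,400.
LTV cap: 120% × $16,000 = $19,200 → $19,200.
Binding constraint: loan-to-value.

$19,200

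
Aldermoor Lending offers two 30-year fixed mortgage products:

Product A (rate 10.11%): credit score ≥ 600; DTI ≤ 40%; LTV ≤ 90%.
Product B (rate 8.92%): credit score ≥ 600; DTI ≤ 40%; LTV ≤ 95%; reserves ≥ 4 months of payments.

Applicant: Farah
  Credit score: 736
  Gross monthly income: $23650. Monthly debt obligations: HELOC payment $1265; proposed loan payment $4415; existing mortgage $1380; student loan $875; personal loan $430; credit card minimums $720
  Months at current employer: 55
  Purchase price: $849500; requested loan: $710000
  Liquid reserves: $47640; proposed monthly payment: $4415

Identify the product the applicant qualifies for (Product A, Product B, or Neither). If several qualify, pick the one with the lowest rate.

Product B

Total debts = (1,265 + 4,415 + 1,380 + 875 + 430 + 720) = 9,085; DTI = 9,085/23,650 = 38.4%.
LTV = 710,000/849,500 = 83.6%.
Reserves = 47,640/4,415 = 10.8 months.
Product A: score 736 ≥ 600; DTI 38.4% ≤ 40%; LTV 83.6% ≤ 90% → qualifies.
Product B: score 736 ≥ 600; DTI 38.4% ≤ 40%; LTV 83.6% ≤ 95%; reserves 10.8 ≥ 4 mo → qualifies.
Qualifying: Product A, Product B. Lowest rate is 8.92% → Product B.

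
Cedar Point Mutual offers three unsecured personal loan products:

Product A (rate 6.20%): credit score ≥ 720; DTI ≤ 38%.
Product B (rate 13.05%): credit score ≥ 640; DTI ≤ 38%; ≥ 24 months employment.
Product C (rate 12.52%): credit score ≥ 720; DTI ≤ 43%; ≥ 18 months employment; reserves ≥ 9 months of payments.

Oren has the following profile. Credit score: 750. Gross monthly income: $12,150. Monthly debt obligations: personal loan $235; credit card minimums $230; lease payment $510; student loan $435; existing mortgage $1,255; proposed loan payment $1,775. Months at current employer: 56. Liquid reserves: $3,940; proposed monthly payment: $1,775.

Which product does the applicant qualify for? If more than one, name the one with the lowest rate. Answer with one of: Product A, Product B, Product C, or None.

Total debts = (235 + 230 + 510 + 435 + 1,255 + 1,775) = 4,440; DTI = 4,440/12,150 = 36.5%.
Reserves = 3,940/1,775 = 2.2 months.
Product A: score 750 ≥ 720; DTI 36.5% ≤ 38% → qualifies.
Product B: score 750 ≥ 640; DTI 36.5% ≤ 38%; employment 56 ≥ 24 mo → qualifies.
Product C: score 750 ≥ 720; DTI 36.5% ≤ 43%; employment 56 ≥ 18 mo; reserves 2.2 < 9 mo → does not qualify.
Qualifying: Product A, Product B. Lowest rate is 6.20% → Product A.

Product A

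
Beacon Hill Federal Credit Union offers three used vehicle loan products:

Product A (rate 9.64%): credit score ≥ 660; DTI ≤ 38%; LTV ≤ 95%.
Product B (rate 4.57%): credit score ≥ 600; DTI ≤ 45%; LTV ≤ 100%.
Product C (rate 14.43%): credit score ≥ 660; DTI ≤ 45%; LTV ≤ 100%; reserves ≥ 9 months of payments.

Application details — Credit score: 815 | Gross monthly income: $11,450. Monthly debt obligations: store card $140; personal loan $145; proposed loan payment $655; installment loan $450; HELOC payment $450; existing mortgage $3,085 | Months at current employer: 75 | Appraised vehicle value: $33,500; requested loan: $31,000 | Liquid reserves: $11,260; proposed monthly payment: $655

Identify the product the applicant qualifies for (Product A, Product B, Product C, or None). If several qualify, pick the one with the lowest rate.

Product B

Total debts = (140 + 145 + 655 + 450 + 450 + 3,085) = 4,925; DTI = 4,925/11,450 = 43%.
LTV = 31,000/33,500 = 92.5%.
Reserves = 11,260/655 = 17.2 months.
Product A: score 815 ≥ 660; DTI 43% > 38%; LTV 92.5% ≤ 95% → does not qualify.
Product B: score 815 ≥ 600; DTI 43% ≤ 45%; LTV 92.5% ≤ 100% → qualifies.
Product C: score 815 ≥ 660; DTI 43% ≤ 45%; LTV 92.5% ≤ 100%; reserves 17.2 ≥ 9 mo → qualifies.
Qualifying: Product B, Product C. Lowest rate is 4.57% → Product B.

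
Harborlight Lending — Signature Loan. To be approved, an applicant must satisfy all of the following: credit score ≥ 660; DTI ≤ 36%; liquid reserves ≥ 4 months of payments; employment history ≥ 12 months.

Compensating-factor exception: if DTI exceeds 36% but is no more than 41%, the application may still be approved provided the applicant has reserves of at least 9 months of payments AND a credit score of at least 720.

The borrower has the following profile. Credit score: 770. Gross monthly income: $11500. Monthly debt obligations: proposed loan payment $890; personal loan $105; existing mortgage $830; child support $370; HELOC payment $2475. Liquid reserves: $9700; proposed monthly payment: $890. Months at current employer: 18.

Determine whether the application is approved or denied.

Credit score 770 ≥ 660 (meets base)
Total debts = (890 + 105 + 830 + 370 + 2,475) = 4,670. DTI: 4,670 ÷ 11,500 = 40.6%, over the 36% base limit.
Reserves: 9,700 ÷ 890 = 10.9 months (meets 4-month minimum)
Employment 18 ≥ 12 months
40.6% falls in the override range (36%–41%), so the compensating-factor test applies.
Override check — reserves: 10.9 mo (ok); score: 770 (ok).
Both override conditions satisfied; DTI exception granted.

Approved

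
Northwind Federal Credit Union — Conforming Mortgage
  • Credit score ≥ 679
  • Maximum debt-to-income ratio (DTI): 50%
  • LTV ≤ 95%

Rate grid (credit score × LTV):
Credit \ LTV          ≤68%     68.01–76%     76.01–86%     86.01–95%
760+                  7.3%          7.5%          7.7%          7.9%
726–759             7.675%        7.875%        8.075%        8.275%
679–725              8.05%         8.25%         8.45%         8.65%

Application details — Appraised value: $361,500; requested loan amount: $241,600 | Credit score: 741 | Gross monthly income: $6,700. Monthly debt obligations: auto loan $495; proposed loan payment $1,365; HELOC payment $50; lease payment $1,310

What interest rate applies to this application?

7.675%

Credit score 741 ≥ 679; Total monthly debts = (495 + 1,365 + 50 + 1,310) = 3,220. DTI: 3,220 ÷ 6,700 = 48.1%, within the 50% cap
Loan-to-value = 241,600/361,500 = 66.8% — pass (95% max)
Credit 741 → row 726–759; LTV 66.8% → column ≤68%. Grid cell → 7.675%.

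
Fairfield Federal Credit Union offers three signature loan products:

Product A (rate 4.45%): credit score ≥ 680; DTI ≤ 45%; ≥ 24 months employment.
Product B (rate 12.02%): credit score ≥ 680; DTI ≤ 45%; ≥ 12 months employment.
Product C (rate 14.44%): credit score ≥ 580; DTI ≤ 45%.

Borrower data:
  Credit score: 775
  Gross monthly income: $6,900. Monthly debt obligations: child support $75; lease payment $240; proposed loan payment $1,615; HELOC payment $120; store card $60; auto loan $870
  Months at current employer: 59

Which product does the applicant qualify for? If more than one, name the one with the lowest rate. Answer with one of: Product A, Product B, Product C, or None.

Product A

Total debts = (75 + 240 + 1,615 + 120 + 60 + 870) = 2,980; DTI = 2,980/6,900 = 43.2%.
Product A: score 775 ≥ 680; DTI 43.2% ≤ 45%; employment 59 ≥ 24 mo → qualifies.
Product B: score 775 ≥ 680; DTI 43.2% ≤ 45%; employment 59 ≥ 12 mo → qualifies.
Product C: score 775 ≥ 580; DTI 43.2% ≤ 45% → qualifies.
Qualifying: Product A, Product B, Product C. Lowest rate is 4.45% → Product A.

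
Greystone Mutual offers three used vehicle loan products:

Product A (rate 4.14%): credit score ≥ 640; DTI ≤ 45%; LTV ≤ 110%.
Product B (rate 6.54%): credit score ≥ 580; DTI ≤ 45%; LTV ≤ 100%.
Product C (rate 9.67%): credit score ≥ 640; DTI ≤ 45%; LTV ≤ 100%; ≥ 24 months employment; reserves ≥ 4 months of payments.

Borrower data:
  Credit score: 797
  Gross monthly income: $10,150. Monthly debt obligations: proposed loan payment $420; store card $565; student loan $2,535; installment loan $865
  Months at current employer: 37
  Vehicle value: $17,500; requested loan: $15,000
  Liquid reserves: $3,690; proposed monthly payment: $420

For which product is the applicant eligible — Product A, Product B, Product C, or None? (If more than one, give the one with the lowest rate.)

Product A

Total debts = (420 + 565 + 2,535 + 865) = 4,385; DTI = 4,385/10,150 = 43.2%.
LTV = 15,000/17,500 = 85.7%.
Reserves = 3,690/420 = 8.8 months.
Product A: score 797 ≥ 640; DTI 43.2% ≤ 45%; LTV 85.7% ≤ 110% → qualifies.
Product B: score 797 ≥ 580; DTI 43.2% ≤ 45%; LTV 85.7% ≤ 100% → qualifies.
Product C: score 797 ≥ 640; DTI 43.2% ≤ 45%; LTV 85.7% ≤ 100%; employment 37 ≥ 24 mo; reserves 8.8 ≥ 4 mo → qualifies.
Qualifying: Product A, Product B, Product C. Lowest rate is 4.14% → Product A.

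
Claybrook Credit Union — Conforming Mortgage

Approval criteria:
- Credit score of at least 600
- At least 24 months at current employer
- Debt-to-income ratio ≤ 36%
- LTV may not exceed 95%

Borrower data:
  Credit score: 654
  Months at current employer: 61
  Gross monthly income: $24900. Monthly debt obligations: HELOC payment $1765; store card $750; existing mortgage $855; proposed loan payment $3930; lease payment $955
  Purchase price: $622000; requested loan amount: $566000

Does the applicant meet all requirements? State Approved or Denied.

Approved

Credit score 654 ≥ 600 (meets)
Employment 61 ≥ 24 months
Total monthly debts = (1,765 + 750 + 855 + 3,930 + 955) = 8,255. DTI = 8,255/24,900 = 33.2% ≤ 36%
LTV = 566,000/622,000 = 91% ≤ 95%
All criteria satisfied.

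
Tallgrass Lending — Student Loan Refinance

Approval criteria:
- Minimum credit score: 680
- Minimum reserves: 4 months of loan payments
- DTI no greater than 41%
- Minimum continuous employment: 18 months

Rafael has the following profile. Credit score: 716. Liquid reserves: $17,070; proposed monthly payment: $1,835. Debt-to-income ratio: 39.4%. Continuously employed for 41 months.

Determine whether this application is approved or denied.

Approved

Credit score 716 ≥ 680 (meets)
Liquid reserves cover 17,070/1,835 = 9.3 months — ≥ 4 required
DTI 39.4% is within the 41% limit
Employment 41 ≥ 18 months
All criteria satisfied.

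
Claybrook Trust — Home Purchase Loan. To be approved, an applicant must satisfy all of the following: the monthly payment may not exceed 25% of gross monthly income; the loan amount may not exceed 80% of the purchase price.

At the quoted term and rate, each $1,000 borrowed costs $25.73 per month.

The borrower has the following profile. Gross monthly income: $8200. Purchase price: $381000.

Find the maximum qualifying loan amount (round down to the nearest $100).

$79,600

Payment cap: 25% × $8,200 = $2,050/month.
At $25.73 per $1,000, that supports 2,050/25.73 × 1,000 ≈ $79,673 → $79,600.
LTV cap: 80% × $381,000 = $304,800 → $304,800.
Binding constraint: payment-to-income.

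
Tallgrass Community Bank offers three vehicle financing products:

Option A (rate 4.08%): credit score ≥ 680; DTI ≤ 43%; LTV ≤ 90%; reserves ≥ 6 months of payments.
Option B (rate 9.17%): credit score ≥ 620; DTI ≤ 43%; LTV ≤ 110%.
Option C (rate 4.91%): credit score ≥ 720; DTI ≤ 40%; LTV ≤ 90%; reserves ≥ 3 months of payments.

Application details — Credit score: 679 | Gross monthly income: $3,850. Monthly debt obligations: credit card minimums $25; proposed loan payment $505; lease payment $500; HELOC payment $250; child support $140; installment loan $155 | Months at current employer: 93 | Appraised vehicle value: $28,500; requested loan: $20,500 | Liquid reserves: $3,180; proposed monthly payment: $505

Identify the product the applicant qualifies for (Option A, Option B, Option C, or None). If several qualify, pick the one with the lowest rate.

Total debts = (25 + 505 + 500 + 250 + 140 + 155) = 1,575; DTI = 1,575/3,850 = 40.9%.
LTV = 20,500/28,500 = 71.9%.
Reserves = 3,180/505 = 6.3 months.
Option A: score 679 < 680; DTI 40.9% ≤ 43%; LTV 71.9% ≤ 90%; reserves 6.3 ≥ 6 mo → does not qualify.
Option B: score 679 ≥ 620; DTI 40.9% ≤ 43%; LTV 71.9% ≤ 110% → qualifies.
Option C: score 679 < 720; DTI 40.9% > 40%; LTV 71.9% ≤ 90%; reserves 6.3 ≥ 3 mo → does not qualify.

Option B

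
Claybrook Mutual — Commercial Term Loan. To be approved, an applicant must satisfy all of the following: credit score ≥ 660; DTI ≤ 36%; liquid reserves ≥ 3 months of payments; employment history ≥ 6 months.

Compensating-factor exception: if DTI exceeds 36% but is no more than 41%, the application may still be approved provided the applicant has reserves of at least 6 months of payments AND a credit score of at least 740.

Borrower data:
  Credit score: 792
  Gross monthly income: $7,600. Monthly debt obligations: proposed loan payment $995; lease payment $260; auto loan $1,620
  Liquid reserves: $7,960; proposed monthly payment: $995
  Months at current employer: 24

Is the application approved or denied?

Approved

Credit score 792 ≥ 660 (meets base)
Total debts = (995 + 260 + 1,620) = 2,875. DTI = 2,875/7,600 = 37.8% > 36% — standard DTI limit exceeded.
Reserves = 7,960/995 = 8.0 months ≥ 3
Employment 24 ≥ 6 months
37.8% falls in the override range (36%–41%), so the compensating-factor test applies.
Reserves 8.0 ≥ 6 months; credit score 792 ≥ 740.
Both override conditions satisfied; DTI exception granted.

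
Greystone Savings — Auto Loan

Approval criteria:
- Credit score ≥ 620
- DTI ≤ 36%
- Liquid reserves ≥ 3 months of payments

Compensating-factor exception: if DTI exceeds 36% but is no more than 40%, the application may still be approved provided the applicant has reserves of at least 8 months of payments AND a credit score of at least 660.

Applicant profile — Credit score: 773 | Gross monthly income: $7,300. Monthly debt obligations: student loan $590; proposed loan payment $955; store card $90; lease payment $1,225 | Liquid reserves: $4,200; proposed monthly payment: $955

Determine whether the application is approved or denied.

Credit score 773 ≥ 620 (meets base)
Total debts = (590 + 955 + 90 + 1,225) = 2,860. DTI: 2,860 ÷ 7,300 = 39.2%, over the 36% base limit.
Reserves = 4,200/955 = 4.4 months ≥ 3
DTI 39.2% is within the 36%–40% exception band; checking compensating factors.
Reserves 4.4 < 8 months; credit score 773 ≥ 660.
Override conditions not both satisfied; exception does not apply.

Denied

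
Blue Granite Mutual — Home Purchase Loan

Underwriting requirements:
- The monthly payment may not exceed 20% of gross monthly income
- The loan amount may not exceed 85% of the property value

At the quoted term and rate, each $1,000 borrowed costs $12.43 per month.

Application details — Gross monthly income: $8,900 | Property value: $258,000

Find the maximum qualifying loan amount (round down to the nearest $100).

$143,200

Payment cap: 20% × $8,900 = $1,780/month.
At $12.43 per $1,000, that supports 1,780/12.43 × 1,000 ≈ $143,201 → $143,200.
LTV cap: 85% × $258,000 = $219,300 → $219,300.
Binding constraint: payment-to-income.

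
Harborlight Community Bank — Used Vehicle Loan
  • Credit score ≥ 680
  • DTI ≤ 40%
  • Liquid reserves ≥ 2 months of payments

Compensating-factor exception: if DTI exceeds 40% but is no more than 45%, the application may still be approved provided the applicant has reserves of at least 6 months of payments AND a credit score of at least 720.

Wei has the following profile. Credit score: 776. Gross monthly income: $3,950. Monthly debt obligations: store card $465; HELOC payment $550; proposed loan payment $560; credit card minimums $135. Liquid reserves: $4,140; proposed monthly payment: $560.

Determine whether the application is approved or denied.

Credit score 776 ≥ 680 (meets base)
Total debts = (465 + 550 + 560 + 135) = 1,710. DTI = 1,710/3,950 = 43.3% > 40% — standard DTI limit exceeded.
Reserves = 4,140/560 = 7.4 months ≥ 2
43.3% falls in the override range (40%–45%), so the compensating-factor test applies.
Override check — reserves: 7.4 mo (ok); score: 776 (ok).
Both compensating conditions met → exception applies.

Approved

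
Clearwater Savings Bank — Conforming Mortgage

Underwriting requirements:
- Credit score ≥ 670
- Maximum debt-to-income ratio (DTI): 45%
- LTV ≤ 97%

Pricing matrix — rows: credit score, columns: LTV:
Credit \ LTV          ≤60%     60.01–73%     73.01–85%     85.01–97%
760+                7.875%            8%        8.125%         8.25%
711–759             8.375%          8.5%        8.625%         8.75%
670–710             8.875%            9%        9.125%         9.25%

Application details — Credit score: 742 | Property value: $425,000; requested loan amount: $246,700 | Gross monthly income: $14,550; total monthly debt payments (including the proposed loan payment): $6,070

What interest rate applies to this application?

8.375%

Credit score 742 ≥ 670; DTI: 6,070 ÷ 14,550 = 41.7%, within the 45% cap
LTV = 246,700/425,000 = 58% ≤ 97%
Score 742 is in the 711–759 band; LTV 58% is in the ≤60% band → 8.375%.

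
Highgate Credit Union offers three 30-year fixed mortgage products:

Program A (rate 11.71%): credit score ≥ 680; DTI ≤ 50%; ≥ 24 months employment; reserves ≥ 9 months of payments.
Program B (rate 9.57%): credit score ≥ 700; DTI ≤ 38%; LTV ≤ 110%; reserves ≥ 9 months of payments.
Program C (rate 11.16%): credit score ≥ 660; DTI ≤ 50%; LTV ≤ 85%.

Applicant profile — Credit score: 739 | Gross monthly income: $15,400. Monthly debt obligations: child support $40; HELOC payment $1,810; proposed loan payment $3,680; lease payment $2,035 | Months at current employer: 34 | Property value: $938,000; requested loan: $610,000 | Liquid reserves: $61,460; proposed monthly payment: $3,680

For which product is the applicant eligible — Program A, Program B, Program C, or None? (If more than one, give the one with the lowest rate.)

Program C

Total debts = (40 + 1,810 + 3,680 + 2,035) = 7,565; DTI = 7,565/15,400 = 49.1%.
LTV = 610,000/938,000 = 65%.
Reserves = 61,460/3,680 = 16.7 months.
Program A: score 739 ≥ 680; DTI 49.1% ≤ 50%; employment 34 ≥ 24 mo; reserves 16.7 ≥ 9 mo → qualifies.
Program B: score 739 ≥ 700; DTI 49.1% > 38%; LTV 65% ≤ 110%; reserves 16.7 ≥ 9 mo → does not qualify.
Program C: score 739 ≥ 660; DTI 49.1% ≤ 50%; LTV 65% ≤ 85% → qualifies.
Qualifying: Program A, Program C. Lowest rate is 11.16% → Program C.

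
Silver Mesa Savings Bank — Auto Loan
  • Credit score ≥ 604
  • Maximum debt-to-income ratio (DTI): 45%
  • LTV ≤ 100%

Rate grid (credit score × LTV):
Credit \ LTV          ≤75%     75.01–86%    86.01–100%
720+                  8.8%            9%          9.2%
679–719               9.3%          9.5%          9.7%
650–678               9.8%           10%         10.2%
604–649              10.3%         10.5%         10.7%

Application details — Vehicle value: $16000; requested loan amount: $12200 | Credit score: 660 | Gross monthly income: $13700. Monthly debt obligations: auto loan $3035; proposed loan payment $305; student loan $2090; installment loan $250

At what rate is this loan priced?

10%

Credit score 660 ≥ 604; Total monthly debts = (3,035 + 305 + 2,090 + 250) = 5,680. DTI = 5,680/13,700 = 41.5% ≤ 45%
LTV = 12,200/16,000 = 76.2% ≤ 100%
Score 660 is in the 650–678 band; LTV 76.2% is in the 75.01–86% band → 10%.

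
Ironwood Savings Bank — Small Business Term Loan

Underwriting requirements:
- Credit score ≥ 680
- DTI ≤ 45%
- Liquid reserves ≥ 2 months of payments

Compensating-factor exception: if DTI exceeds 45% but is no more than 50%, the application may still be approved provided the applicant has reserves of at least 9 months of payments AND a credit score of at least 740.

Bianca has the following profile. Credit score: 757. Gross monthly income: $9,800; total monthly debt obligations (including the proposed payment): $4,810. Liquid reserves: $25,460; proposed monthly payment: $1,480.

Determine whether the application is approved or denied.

Approved

Credit score 757 ≥ 680 (meets base)
DTI: 4,810 ÷ 9,800 = 49.1%, over the 45% base limit.
Reserves = 25,460/1,480 = 17.2 months ≥ 2
DTI 49.1% is within the 45%–50% exception band; checking compensating factors.
Reserves 17.2 ≥ 9 months; credit score 757 ≥ 740.
Both override conditions satisfied; DTI exception granted.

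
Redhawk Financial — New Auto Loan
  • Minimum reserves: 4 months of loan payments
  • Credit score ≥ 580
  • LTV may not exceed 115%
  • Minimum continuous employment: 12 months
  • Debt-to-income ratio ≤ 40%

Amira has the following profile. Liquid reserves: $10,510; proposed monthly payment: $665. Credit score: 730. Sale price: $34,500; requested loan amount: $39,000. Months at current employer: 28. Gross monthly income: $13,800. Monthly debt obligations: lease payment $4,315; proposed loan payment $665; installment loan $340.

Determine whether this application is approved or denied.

Approved

Liquid reserves cover 10,510/665 = 15.8 months — ≥ 4 required
Credit score 730 ≥ 580 (meets)
LTV: 39,000 ÷ 34,500 = 113%, within 115% cap
Employment 28 ≥ 12 months
Total monthly debts = (4,315 + 665 + 340) = 5,320. Debt-to-income = 5,320/13,800 = 38.6% — meets 40% limit
All criteria satisfied.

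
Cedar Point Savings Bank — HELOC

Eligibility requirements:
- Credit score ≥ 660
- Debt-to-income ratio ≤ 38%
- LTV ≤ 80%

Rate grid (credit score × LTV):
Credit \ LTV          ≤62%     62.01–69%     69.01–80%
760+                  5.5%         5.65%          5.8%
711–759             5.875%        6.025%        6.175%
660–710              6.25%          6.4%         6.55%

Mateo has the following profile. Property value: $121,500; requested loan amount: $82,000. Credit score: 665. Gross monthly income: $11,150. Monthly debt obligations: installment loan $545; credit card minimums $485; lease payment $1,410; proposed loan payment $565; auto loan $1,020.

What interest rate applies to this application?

Credit score 665 ≥ 660; Total monthly debts = (545 + 485 + 1,410 + 565 + 1,020) = 4,025. Debt-to-income = 4,025/11,150 = 36.1% — meets 38% limit
Loan-to-value = 82,000/121,500 = 67.5% — pass (80% max)
Row: 665 falls in 660–710. Column: 67.5% falls in 62.01–69%. Rate = 6.4%.

6.4%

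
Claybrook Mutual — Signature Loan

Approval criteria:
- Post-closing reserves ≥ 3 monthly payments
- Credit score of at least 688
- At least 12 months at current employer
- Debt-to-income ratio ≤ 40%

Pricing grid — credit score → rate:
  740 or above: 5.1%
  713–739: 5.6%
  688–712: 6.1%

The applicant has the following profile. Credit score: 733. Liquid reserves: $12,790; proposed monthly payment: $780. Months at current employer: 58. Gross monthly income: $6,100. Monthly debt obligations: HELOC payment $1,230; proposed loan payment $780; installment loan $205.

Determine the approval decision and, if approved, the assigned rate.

Credit score 733 ≥ 688 (meets minimum)
Total monthly debts = (1,230 + 780 + 205) = 2,215. Debt-to-income = 2,215/6,100 = 36.3% — meets 40% limit
Employment 58 ≥ 12 months
Liquid reserves cover 12,790/780 = 16.4 months — ≥ 3 required
All requirements met. Score 733 falls in the 713–739 tier → 5.6%.

Approved at 5.6%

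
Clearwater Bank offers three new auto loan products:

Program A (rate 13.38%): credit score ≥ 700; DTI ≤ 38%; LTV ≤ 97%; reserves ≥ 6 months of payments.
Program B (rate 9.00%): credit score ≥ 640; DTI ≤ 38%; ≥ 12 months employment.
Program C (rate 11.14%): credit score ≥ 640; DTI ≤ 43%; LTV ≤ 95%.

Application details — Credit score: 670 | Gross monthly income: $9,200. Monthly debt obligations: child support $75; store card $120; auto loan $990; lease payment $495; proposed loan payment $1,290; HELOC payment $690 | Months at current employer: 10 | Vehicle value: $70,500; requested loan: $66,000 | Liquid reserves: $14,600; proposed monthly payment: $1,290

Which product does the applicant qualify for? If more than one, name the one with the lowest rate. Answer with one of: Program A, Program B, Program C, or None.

Program C

Total debts = (75 + 120 + 990 + 495 + 1,290 + 690) = 3,660; DTI = 3,660/9,200 = 39.8%.
LTV = 66,000/70,500 = 93.6%.
Reserves = 14,600/1,290 = 11.3 months.
Program A: score 670 < 700; DTI 39.8% > 38%; LTV 93.6% ≤ 97%; reserves 11.3 ≥ 6 mo → does not qualify.
Program B: score 670 ≥ 640; DTI 39.8% > 38%; employment 10 < 12 mo → does not qualify.
Program C: score 670 ≥ 640; DTI 39.8% ≤ 43%; LTV 93.6% ≤ 95% → qualifies.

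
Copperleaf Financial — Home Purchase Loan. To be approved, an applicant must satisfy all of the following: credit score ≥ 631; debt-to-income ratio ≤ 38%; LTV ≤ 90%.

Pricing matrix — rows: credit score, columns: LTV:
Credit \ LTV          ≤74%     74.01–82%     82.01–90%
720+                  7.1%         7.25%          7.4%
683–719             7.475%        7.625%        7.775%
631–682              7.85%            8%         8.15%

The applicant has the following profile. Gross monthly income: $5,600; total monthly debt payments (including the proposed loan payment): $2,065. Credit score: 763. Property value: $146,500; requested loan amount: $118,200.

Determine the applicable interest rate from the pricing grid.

Credit score 763 ≥ 631; Debt-to-income = 2,065/5,600 = 36.9% — meets 38% limit
LTV: 118,200 ÷ 146,500 = 80.7%, within 90% cap
Row: 763 falls in 720+. Column: 80.7% falls in 74.01–82%. Rate = 7.25%.

7.25%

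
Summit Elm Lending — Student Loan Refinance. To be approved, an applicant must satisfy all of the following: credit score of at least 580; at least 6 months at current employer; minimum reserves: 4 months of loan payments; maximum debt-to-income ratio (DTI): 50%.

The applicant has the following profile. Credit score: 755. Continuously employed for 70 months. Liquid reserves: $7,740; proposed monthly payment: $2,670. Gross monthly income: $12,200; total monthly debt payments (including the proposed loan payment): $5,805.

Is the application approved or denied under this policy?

Credit score 755 ≥ 580 (meets)
Employment 70 ≥ 6 months
Reserves = 7,740/2,670 = 2.9 months < 4
Debt-to-income = 5,805/12,200 = 47.6% — meets 50% limit
Fails on reserves.

Denied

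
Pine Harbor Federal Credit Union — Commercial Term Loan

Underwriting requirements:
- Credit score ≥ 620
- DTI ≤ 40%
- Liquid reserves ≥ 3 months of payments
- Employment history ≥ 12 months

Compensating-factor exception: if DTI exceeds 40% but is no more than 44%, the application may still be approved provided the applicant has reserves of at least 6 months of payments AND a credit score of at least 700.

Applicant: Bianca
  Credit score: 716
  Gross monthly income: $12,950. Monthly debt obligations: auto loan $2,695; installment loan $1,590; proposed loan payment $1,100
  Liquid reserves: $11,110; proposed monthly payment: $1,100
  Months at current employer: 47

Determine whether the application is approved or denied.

Approved

Credit score 716 ≥ 620 (meets base)
Total debts = (2,695 + 1,590 + 1,100) = 5,385. DTI = 5,385/12,950 = 41.6% > 40% — standard DTI limit exceeded.
Reserves = 11,110/1,100 = 10.1 months ≥ 3
Employment 47 ≥ 12 months
41.6% falls in the override range (40%–44%), so the compensating-factor test applies.
Reserves 10.1 ≥ 6 months; credit score 716 ≥ 700.
Both compensating conditions met → exception applies.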